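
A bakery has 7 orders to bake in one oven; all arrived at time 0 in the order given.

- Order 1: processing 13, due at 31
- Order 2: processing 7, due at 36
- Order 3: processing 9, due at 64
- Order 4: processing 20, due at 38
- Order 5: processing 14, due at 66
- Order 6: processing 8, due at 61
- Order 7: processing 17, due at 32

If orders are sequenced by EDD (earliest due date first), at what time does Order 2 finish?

37

EDD (increasing due date): Order 1 Order 7 Order 2 Order 4 Order 6 Order 3 Order 5.
Order 1: 0→13
Order 7: 13→30
Order 2: 30→37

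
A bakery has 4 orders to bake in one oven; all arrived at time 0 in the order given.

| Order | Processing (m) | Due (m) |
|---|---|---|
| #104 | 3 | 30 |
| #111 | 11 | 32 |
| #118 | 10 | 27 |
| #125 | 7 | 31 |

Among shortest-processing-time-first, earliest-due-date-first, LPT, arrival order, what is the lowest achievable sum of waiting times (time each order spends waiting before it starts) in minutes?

SPT (increasing processing time): #104 #125 #118 #111.
#104: waits 0, runs 0→3
#125: waits 3, runs 3→10
#118: waits 10, runs 10→20
#111: waits 20, runs 20→31
Sum = 0+3+10+20 = 33.
EDD (increasing due date): #118 #104 #125 #111.
#118: waits 0, runs 0→10
#104: waits 10, runs 10→13
#125: waits 13, runs 13→20
#111: waits 20, runs 20→31
Sum = 0+10+13+20 = 43.
LPT (decreasing processing time): #111 #118 #125 #104.
#111: waits 0, runs 0→11
#118: waits 11, runs 11→21
#125: waits 21, runs 21→28
#104: waits 28, runs 28→31
Sum = 0+11+21+28 = 60.
FIFO (arrival order): #104 #111 #118 #125.
#104: waits 0, runs 0→3
#111: waits 3, runs 3→14
#118: waits 14, runs 14→24
#125: waits 24, runs 24→31
Sum = 0+3+14+24 = 41.
SPT 33, EDD 43, LPT 60, FIFO 41 → minimum 33.

33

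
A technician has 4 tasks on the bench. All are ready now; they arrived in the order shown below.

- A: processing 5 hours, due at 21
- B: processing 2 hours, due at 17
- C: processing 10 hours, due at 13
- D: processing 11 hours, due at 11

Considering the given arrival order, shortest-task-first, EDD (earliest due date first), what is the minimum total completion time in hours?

FIFO (arrival order): A B C D.
A: 0→5
B: 5→7
C: 7→17
D: 17→28
Sum = 5+7+17+28 = 57.
SPT (increasing processing time): B A C D.
B: 0→2
A: 2→7
C: 7→17
D: 17→28
Sum = 2+7+17+28 = 54.
EDD (increasing due date): D C B A.
D: 0→11
C: 11→21
B: 21→23
A: 23→28
Sum = 11+21+23+28 = 83.
FIFO 57, SPT 54, EDD 83 → minimum 54.

54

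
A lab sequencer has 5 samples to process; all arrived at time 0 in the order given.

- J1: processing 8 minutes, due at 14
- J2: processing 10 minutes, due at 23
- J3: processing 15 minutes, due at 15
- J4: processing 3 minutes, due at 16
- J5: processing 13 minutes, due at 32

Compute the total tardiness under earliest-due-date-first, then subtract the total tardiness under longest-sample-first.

EDD (increasing due date): J1 J3 J4 J2 J5.
J1: 0→8, due 14, tardiness 0
J3: 8→23, due 15, tardiness 8
J4: 23→26, due 16, tardiness 10
J2: 26→36, due 23, tardiness 13
J5: 36→49, due 32, tardiness 17
Sum = 0+8+10+13+17 = 48.
LPT (decreasing processing time): J3 J5 J2 J1 J4.
J3: 0→15, due 15, tardiness 0
J5: 15→28, due 32, tardiness 0
J2: 28→38, due 23, tardiness 15
J1: 38→46, due 14, tardiness 32
J4: 46→49, due 16, tardiness 33
Sum = 0+0+15+32+33 = 80.
Difference = 48 − 80 = -32.

-32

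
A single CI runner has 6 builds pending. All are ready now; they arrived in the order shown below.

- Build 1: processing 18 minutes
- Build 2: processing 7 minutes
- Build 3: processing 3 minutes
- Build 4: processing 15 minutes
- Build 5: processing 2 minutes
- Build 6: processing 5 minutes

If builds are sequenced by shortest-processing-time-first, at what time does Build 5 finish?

SPT (increasing processing time): Build 5 Build 3 Build 6 Build 2 Build 4 Build 1.
Build 5: 0→2

2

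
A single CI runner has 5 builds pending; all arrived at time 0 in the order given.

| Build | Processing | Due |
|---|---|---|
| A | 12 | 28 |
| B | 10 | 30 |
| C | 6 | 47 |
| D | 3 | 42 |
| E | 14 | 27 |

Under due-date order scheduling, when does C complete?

EDD (increasing due date): E A B D C.
E: 0→14
A: 14→26
B: 26→36
D: 36→39
C: 39→45

45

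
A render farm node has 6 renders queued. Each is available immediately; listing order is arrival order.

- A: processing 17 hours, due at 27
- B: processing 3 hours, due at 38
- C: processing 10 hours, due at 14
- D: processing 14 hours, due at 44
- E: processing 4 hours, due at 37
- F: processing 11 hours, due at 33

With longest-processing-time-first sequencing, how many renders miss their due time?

4

LPT (decreasing processing time): A D F C E B.
A: 0→17, due 27, tardiness 0
D: 17→31, due 44, tardiness 0
F: 31→42, due 33, tardiness 9
C: 42→52, due 14, tardiness 38
E: 52→56, due 37, tardiness 19
B: 56→59, due 38, tardiness 21
Late renders: 4.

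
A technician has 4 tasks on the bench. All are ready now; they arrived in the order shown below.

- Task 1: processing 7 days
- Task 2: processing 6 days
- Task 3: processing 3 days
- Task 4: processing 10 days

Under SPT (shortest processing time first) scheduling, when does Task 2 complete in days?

9

SPT (increasing processing time): Task 3 Task 2 Task 1 Task 4.
Task 3: 0→3
Task 2: 3→9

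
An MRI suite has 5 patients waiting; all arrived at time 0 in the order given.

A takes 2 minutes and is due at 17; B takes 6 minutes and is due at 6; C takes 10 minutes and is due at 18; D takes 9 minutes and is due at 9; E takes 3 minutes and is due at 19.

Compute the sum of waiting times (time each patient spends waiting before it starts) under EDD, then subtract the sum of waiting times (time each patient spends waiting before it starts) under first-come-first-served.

10

EDD (increasing due date): B D A C E.
B: waits 0, runs 0→6
D: waits 6, runs 6→15
A: waits 15, runs 15→17
C: waits 17, runs 17→27
E: waits 27, runs 27→30
Sum = 0+6+15+17+27 = 65.
FIFO (arrival order): A B C D E.
A: waits 0, runs 0→2
B: waits 2, runs 2→8
C: waits 8, runs 8→18
D: waits 18, runs 18→27
E: waits 27, runs 27→30
Sum = 0+2+8+18+27 = 55.
Difference = 65 − 55 = 10.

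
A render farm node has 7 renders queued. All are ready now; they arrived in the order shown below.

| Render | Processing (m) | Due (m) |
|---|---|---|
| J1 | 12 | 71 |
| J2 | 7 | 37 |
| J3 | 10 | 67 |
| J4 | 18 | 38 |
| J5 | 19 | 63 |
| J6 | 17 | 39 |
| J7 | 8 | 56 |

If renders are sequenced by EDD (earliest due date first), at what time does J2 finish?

7

EDD (increasing due date): J2 J4 J6 J7 J5 J3 J1.
J2: 0→7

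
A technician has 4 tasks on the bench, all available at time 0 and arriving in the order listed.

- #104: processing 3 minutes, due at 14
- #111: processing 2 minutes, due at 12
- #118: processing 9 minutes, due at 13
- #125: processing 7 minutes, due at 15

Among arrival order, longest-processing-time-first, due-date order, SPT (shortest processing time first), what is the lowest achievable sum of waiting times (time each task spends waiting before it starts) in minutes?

FIFO (arrival order): #104 #111 #118 #125.
#104: waits 0, runs 0→3
#111: waits 3, runs 3→5
#118: waits 5, runs 5→14
#125: waits 14, runs 14→21
Sum = 0+3+5+14 = 22.
LPT (decreasing processing time): #118 #125 #104 #111.
#118: waits 0, runs 0→9
#125: waits 9, runs 9→16
#104: waits 16, runs 16→19
#111: waits 19, runs 19→21
Sum = 0+9+16+19 = 44.
EDD (increasing due date): #111 #118 #104 #125.
#111: waits 0, runs 0→2
#118: waits 2, runs 2→11
#104: waits 11, runs 11→14
#125: waits 14, runs 14→21
Sum = 0+2+11+14 = 27.
SPT (increasing processing time): #111 #104 #125 #118.
#111: waits 0, runs 0→2
#104: waits 2, runs 2→5
#125: waits 5, runs 5→12
#118: waits 12, runs 12→21
Sum = 0+2+5+12 = 19.
FIFO 22, LPT 44, EDD 27, SPT 19 → minimum 19.

19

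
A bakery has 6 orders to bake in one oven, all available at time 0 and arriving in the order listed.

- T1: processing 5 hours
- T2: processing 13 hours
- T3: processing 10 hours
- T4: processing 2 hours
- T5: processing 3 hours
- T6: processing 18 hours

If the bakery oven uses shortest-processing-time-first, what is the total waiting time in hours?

SPT (increasing processing time): T4 T5 T1 T3 T2 T6.
T4: waits 0, runs 0→2
T5: waits 2, runs 2→5
T1: waits 5, runs 5→10
T3: waits 10, runs 10→20
T2: waits 20, runs 20→33
T6: waits 33, runs 33→51
Sum = 0+2+5+10+20+33 = 70.

70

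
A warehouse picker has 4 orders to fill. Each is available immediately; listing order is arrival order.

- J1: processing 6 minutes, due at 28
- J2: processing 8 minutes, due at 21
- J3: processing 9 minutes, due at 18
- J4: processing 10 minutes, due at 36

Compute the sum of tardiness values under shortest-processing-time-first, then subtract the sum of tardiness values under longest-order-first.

SPT (increasing processing time): J1 J2 J3 J4.
J1: 0→6, due 28, tardiness 0
J2: 6→14, due 21, tardiness 0
J3: 14→23, due 18, tardiness 5
J4: 23→33, due 36, tardiness 0
Sum = 0+0+5+0 = 5.
LPT (decreasing processing time): J4 J3 J2 J1.
J4: 0→10, due 36, tardiness 0
J3: 10→19, due 18, tardiness 1
J2: 19→27, due 21, tardiness 6
J1: 27→33, due 28, tardiness 5
Sum = 0+1+6+5 = 12.
Difference = 5 − 12 = -7.

-7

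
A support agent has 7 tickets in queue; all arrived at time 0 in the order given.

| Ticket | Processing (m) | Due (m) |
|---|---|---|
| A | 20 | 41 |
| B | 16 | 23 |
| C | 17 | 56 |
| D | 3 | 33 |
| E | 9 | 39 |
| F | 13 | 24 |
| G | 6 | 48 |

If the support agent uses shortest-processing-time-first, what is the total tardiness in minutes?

SPT (increasing processing time): D G E F B C A.
D: 0→3, due 33, tardiness 0
G: 3→9, due 48, tardiness 0
E: 9→18, due 39, tardiness 0
F: 18→31, due 24, tardiness 7
B: 31→47, due 23, tardiness 24
C: 47→64, due 56, tardiness 8
A: 64→84, due 41, tardiness 43
Sum = 0+0+0+7+24+8+43 = 82.

82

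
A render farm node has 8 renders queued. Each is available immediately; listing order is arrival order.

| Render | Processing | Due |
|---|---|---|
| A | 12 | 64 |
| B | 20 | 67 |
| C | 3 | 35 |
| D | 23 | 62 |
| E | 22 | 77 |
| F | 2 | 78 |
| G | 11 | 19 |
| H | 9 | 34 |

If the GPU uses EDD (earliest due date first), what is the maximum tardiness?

24

EDD (increasing due date): G H C D A B E F.
G: 0→11, due 19, tardiness 0
H: 11→20, due 34, tardiness 0
C: 20→23, due 35, tardiness 0
D: 23→46, due 62, tardiness 0
A: 46→58, due 64, tardiness 0
B: 58→78, due 67, tardiness 11
E: 78→100, due 77, tardiness 23
F: 100→102, due 78, tardiness 24
Maximum = 24.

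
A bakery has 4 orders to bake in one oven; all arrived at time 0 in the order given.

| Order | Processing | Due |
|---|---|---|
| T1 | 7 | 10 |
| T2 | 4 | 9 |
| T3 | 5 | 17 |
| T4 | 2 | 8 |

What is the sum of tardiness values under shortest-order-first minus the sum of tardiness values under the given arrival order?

SPT (increasing processing time): T4 T2 T3 T1.
T4: 0→2, due 8, tardiness 0
T2: 2→6, due 9, tardiness 0
T3: 6→11, due 17, tardiness 0
T1: 11→18, due 10, tardiness 8
Sum = 0+0+0+8 = 8.
FIFO (arrival order): T1 T2 T3 T4.
T1: 0→7, due 10, tardiness 0
T2: 7→11, due 9, tardiness 2
T3: 11→16, due 17, tardiness 0
T4: 16→18, due 8, tardiness 10
Sum = 0+2+0+10 = 12.
Difference = 8 − 12 = -4.

-4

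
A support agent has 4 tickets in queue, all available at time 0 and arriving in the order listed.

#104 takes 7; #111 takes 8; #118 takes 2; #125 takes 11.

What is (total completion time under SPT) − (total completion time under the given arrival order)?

-11

SPT (increasing processing time): #118 #104 #111 #125.
#118: 0→2
#104: 2→9
#111: 9→17
#125: 17→28
Sum = 2+9+17+28 = 56.
FIFO (arrival order): #104 #111 #118 #125.
#104: 0→7
#111: 7→15
#118: 15→17
#125: 17→28
Sum = 7+15+17+28 = 67.
Difference = 56 − 67 = -11.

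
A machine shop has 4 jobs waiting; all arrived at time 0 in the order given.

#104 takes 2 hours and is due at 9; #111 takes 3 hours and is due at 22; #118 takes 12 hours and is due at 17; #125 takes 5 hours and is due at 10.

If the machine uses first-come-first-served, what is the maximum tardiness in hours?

FIFO (arrival order): #104 #111 #118 #125.
#104: 0→2, due 9, tardiness 0
#111: 2→5, due 22, tardiness 0
#118: 5→17, due 17, tardiness 0
#125: 17→22, due 10, tardiness 12
Maximum = 12.

12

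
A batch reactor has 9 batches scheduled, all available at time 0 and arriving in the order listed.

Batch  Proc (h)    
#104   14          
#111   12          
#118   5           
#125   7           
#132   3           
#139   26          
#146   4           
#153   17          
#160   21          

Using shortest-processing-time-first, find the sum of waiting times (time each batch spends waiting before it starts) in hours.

SPT (increasing processing time): #132 #146 #118 #125 #111 #104 #153 #160 #139.
#132: waits 0, runs 0→3
#146: waits 3, runs 3→7
#118: waits 7, runs 7→12
#125: waits 12, runs 12→19
#111: waits 19, runs 19→31
#104: waits 31, runs 31→45
#153: waits 45, runs 45→62
#160: waits 62, runs 62→83
#139: waits 83, runs 83→109
Sum = 0+3+7+12+19+31+45+62+83 = 262.

262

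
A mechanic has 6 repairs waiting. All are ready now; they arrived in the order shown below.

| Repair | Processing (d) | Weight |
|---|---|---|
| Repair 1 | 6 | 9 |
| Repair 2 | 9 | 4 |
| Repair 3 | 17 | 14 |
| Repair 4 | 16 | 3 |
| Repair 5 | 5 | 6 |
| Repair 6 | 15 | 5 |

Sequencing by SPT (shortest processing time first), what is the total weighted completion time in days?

SPT (increasing processing time): Repair 5 Repair 1 Repair 2 Repair 6 Repair 4 Repair 3.
Repair 5: finishes 5, weight 6, w·C = 30
Repair 1: finishes 11, weight 9, w·C = 99
Repair 2: finishes 20, weight 4, w·C = 80
Repair 6: finishes 35, weight 5, w·C = 175
Repair 4: finishes 51, weight 3, w·C = 153
Repair 3: finishes 68, weight 14, w·C = 952
Sum = 30+99+80+175+153+952 = 1489.

1489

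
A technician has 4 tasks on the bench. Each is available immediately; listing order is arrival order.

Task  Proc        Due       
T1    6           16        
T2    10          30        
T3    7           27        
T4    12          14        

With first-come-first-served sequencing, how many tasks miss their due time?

1

FIFO (arrival order): T1 T2 T3 T4.
T1: 0→6, due 16, tardiness 0
T2: 6→16, due 30, tardiness 0
T3: 16→23, due 27, tardiness 0
T4: 23→35, due 14, tardiness 21
Late tasks: 1.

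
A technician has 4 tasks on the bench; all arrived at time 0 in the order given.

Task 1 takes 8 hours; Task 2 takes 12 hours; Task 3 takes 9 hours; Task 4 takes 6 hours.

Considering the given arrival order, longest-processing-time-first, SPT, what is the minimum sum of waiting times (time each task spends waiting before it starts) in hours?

FIFO (arrival order): Task 1 Task 2 Task 3 Task 4.
Task 1: waits 0, runs 0→8
Task 2: waits 8, runs 8→20
Task 3: waits 20, runs 20→29
Task 4: waits 29, runs 29→35
Sum = 0+8+20+29 = 57.
LPT (decreasing processing time): Task 2 Task 3 Task 1 Task 4.
Task 2: waits 0, runs 0→12
Task 3: waits 12, runs 12→21
Task 1: waits 21, runs 21→29
Task 4: waits 29, runs 29→35
Sum = 0+12+21+29 = 62.
SPT (increasing processing time): Task 4 Task 1 Task 3 Task 2.
Task 4: waits 0, runs 0→6
Task 1: waits 6, runs 6→14
Task 3: waits 14, runs 14→23
Task 2: waits 23, runs 23→35
Sum = 0+6+14+23 = 43.
FIFO 57, LPT 62, SPT 43 → minimum 43.

43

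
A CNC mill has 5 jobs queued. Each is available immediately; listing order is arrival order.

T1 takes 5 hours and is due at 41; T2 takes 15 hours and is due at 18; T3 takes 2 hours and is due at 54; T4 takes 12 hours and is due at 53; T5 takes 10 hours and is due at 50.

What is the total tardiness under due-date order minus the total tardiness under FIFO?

EDD (increasing due date): T2 T1 T5 T4 T3.
T2: 0→15, due 18, tardiness 0
T1: 15→20, due 41, tardiness 0
T5: 20→30, due 50, tardiness 0
T4: 30→42, due 53, tardiness 0
T3: 42→44, due 54, tardiness 0
Sum = 0+0+0+0+0 = 0.
FIFO (arrival order): T1 T2 T3 T4 T5.
T1: 0→5, due 41, tardiness 0
T2: 5→20, due 18, tardiness 2
T3: 20→22, due 54, tardiness 0
T4: 22→34, due 53, tardiness 0
T5: 34→44, due 50, tardiness 0
Sum = 0+2+0+0+0 = 2.
Difference = 0 − 2 = -2.

-2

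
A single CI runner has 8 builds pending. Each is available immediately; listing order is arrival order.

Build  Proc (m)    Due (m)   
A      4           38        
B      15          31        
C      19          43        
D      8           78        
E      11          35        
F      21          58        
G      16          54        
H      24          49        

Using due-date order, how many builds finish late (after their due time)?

5

EDD (increasing due date): B E A C H G F D.
B: 0→15, due 31, tardiness 0
E: 15→26, due 35, tardiness 0
A: 26→30, due 38, tardiness 0
C: 30→49, due 43, tardiness 6
H: 49→73, due 49, tardiness 24
G: 73→89, due 54, tardiness 35
F: 89→110, due 58, tardiness 52
D: 110→118, due 78, tardiness 40
Late builds: 5.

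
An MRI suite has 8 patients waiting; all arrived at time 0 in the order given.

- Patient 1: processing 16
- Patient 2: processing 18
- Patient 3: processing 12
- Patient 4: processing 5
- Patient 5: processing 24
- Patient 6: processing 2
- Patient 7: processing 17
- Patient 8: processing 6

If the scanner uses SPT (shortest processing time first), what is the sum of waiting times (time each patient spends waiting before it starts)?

222

SPT (increasing processing time): Patient 6 Patient 4 Patient 8 Patient 3 Patient 1 Patient 7 Patient 2 Patient 5.
Patient 6: waits 0, runs 0→2
Patient 4: waits 2, runs 2→7
Patient 8: waits 7, runs 7→13
Patient 3: waits 13, runs 13→25
Patient 1: waits 25, runs 25→41
Patient 7: waits 41, runs 41→58
Patient 2: waits 58, runs 58→76
Patient 5: waits 76, runs 76→100
Sum = 0+2+7+13+25+41+58+76 = 222.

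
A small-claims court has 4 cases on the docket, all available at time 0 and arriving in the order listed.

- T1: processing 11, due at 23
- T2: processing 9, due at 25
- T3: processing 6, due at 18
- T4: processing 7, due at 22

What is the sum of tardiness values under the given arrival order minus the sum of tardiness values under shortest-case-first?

FIFO (arrival order): T1 T2 T3 T4.
T1: 0→11, due 23, tardiness 0
T2: 11→20, due 25, tardiness 0
T3: 20→26, due 18, tardiness 8
T4: 26→33, due 22, tardiness 11
Sum = 0+0+8+11 = 19.
SPT (increasing processing time): T3 T4 T2 T1.
T3: 0→6, due 18, tardiness 0
T4: 6→13, due 22, tardiness 0
T2: 13→22, due 25, tardiness 0
T1: 22→33, due 23, tardiness 10
Sum = 0+0+0+10 = 10.
Difference = 19 − 10 = 9.

9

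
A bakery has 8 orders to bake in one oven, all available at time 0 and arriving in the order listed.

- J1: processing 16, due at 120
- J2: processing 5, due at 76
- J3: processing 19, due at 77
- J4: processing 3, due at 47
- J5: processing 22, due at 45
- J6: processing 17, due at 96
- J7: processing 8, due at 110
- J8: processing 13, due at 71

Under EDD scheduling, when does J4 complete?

25

EDD (increasing due date): J5 J4 J8 J2 J3 J6 J7 J1.
J5: 0→22
J4: 22→25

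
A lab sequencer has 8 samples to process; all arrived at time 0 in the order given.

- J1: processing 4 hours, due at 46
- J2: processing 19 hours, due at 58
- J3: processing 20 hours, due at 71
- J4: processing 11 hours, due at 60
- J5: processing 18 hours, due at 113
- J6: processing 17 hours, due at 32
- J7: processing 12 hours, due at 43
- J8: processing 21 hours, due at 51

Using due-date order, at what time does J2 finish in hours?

EDD (increasing due date): J6 J7 J1 J8 J2 J4 J3 J5.
J6: 0→17
J7: 17→29
J1: 29→33
J8: 33→54
J2: 54→73

73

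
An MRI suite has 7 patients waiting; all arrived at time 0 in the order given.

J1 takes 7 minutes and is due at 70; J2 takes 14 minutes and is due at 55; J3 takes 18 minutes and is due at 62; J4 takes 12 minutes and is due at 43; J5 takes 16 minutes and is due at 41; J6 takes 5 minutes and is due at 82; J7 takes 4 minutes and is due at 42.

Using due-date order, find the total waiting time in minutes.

EDD (increasing due date): J5 J7 J4 J2 J3 J1 J6.
J5: waits 0, runs 0→16
J7: waits 16, runs 16→20
J4: waits 20, runs 20→32
J2: waits 32, runs 32→46
J3: waits 46, runs 46→64
J1: waits 64, runs 64→71
J6: waits 71, runs 71→76
Sum = 0+16+20+32+46+64+71 = 249.

249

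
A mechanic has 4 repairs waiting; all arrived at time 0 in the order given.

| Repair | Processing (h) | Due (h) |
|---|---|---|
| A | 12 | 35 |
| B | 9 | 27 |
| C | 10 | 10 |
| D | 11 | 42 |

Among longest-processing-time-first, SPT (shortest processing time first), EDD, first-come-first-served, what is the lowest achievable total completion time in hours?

100

LPT (decreasing processing time): A D C B.
A: 0→12
D: 12→23
C: 23→33
B: 33→42
Sum = 12+23+33+42 = 110.
SPT (increasing processing time): B C D A.
B: 0→9
C: 9→19
D: 19→30
A: 30→42
Sum = 9+19+30+42 = 100.
EDD (increasing due date): C B A D.
C: 0→10
B: 10→19
A: 19→31
D: 31→42
Sum = 10+19+31+42 = 102.
FIFO (arrival order): A B C D.
A: 0→12
B: 12→21
C: 21→31
D: 31→42
Sum = 12+21+31+42 = 106.
LPT 110, SPT 100, EDD 102, FIFO 106 → minimum 100.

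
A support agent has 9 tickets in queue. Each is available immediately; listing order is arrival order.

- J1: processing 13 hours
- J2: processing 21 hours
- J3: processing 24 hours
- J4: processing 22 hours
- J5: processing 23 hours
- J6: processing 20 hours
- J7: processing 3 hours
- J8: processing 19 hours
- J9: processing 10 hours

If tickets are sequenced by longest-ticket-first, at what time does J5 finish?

LPT (decreasing processing time): J3 J5 J4 J2 J6 J8 J1 J9 J7.
J3: 0→24
J5: 24→47

47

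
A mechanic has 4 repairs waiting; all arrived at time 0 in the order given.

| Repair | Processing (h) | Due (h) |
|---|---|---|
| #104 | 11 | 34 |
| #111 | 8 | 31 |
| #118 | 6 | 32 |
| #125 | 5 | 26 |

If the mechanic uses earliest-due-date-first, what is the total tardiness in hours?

EDD (increasing due date): #125 #111 #118 #104.
#125: 0→5, due 26, tardiness 0
#111: 5→13, due 31, tardiness 0
#118: 13→19, due 32, tardiness 0
#104: 19→30, due 34, tardiness 0
Sum = 0+0+0+0 = 0.

0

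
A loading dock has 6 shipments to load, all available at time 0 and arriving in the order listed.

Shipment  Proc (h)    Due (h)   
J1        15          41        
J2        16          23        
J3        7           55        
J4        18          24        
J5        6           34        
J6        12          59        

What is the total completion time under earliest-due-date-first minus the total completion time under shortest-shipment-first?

67

EDD (increasing due date): J2 J4 J5 J1 J3 J6.
J2: 0→16
J4: 16→34
J5: 34→40
J1: 40→55
J3: 55→62
J6: 62→74
Sum = 16+34+40+55+62+74 = 281.
SPT (increasing processing time): J5 J3 J6 J1 J2 J4.
J5: 0→6
J3: 6→13
J6: 13→25
J1: 25→40
J2: 40→56
J4: 56→74
Sum = 6+13+25+40+56+74 = 214.
Difference = 281 − 214 = 67.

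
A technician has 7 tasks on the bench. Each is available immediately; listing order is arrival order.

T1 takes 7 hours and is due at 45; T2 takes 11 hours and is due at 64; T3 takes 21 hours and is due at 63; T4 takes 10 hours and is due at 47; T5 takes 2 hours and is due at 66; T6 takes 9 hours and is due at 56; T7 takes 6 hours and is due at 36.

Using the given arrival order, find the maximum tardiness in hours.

FIFO (arrival order): T1 T2 T3 T4 T5 T6 T7.
T1: 0→7, due 45, tardiness 0
T2: 7→18, due 64, tardiness 0
T3: 18→39, due 63, tardiness 0
T4: 39→49, due 47, tardiness 2
T5: 49→51, due 66, tardiness 0
T6: 51→60, due 56, tardiness 4
T7: 60→66, due 36, tardiness 30
Maximum = 30.

30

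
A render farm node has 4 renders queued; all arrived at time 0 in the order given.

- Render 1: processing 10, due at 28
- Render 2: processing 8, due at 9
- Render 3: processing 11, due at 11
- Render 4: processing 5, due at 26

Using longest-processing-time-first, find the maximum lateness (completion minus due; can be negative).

LPT (decreasing processing time): Render 3 Render 1 Render 2 Render 4.
Render 3: 0→11, due 11, lateness 0
Render 1: 11→21, due 28, lateness -7
Render 2: 21→29, due 9, lateness 20
Render 4: 29→34, due 26, lateness 8
Maximum = 20.

20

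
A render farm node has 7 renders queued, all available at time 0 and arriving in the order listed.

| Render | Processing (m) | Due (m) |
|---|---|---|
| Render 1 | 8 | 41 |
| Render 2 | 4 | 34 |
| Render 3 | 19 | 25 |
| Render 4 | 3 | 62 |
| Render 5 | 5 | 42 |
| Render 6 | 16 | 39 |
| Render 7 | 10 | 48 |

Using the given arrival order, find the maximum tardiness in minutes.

FIFO (arrival order): Render 1 Render 2 Render 3 Render 4 Render 5 Render 6 Render 7.
Render 1: 0→8, due 41, tardiness 0
Render 2: 8→12, due 34, tardiness 0
Render 3: 12→31, due 25, tardiness 6
Render 4: 31→34, due 62, tardiness 0
Render 5: 34→39, due 42, tardiness 0
Render 6: 39→55, due 39, tardiness 16
Render 7: 55→65, due 48, tardiness 17
Maximum = 17.

17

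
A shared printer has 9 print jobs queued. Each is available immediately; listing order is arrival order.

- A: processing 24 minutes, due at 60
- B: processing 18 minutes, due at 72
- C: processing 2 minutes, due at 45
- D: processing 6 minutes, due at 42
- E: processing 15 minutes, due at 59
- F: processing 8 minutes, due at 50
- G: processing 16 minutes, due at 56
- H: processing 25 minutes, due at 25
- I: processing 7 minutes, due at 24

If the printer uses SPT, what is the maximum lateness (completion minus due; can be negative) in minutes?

96

SPT (increasing processing time): C D I F E G B A H.
C: 0→2, due 45, lateness -43
D: 2→8, due 42, lateness -34
I: 8→15, due 24, lateness -9
F: 15→23, due 50, lateness -27
E: 23→38, due 59, lateness -21
G: 38→54, due 56, lateness -2
B: 54→72, due 72, lateness 0
A: 72→96, due 60, lateness 36
H: 96→121, due 25, lateness 96
Maximum = 96.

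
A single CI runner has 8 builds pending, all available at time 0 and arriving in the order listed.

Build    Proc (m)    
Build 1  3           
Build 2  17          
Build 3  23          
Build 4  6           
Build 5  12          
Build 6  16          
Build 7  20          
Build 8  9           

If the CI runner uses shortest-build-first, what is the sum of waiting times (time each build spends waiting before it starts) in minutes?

252

SPT (increasing processing time): Build 1 Build 4 Build 8 Build 5 Build 6 Build 2 Build 7 Build 3.
Build 1: waits 0, runs 0→3
Build 4: waits 3, runs 3→9
Build 8: waits 9, runs 9→18
Build 5: waits 18, runs 18→30
Build 6: waits 30, runs 30→46
Build 2: waits 46, runs 46→63
Build 7: waits 63, runs 63→83
Build 3: waits 83, runs 83→106
Sum = 0+3+9+18+30+46+63+83 = 252.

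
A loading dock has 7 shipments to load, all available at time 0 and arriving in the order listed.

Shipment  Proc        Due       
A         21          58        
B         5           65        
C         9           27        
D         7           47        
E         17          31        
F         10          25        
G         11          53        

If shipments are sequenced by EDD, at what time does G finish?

EDD (increasing due date): F C E D G A B.
F: 0→10
C: 10→19
E: 19→36
D: 36→43
G: 43→54

54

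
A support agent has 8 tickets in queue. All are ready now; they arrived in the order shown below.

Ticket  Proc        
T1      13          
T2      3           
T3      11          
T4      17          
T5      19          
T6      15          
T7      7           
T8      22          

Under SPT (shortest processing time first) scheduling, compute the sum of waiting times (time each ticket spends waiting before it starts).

SPT (increasing processing time): T2 T7 T3 T1 T6 T4 T5 T8.
T2: waits 0, runs 0→3
T7: waits 3, runs 3→10
T3: waits 10, runs 10→21
T1: waits 21, runs 21→34
T6: waits 34, runs 34→49
T4: waits 49, runs 49→66
T5: waits 66, runs 66→85
T8: waits 85, runs 85→107
Sum = 0+3+10+21+34+49+66+85 = 268.

268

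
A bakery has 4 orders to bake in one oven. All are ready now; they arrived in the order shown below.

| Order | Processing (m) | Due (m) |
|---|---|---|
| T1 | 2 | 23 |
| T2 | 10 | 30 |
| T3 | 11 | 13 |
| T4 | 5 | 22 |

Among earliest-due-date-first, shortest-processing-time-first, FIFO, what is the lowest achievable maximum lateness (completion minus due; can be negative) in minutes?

EDD (increasing due date): T3 T4 T1 T2.
T3: 0→11, due 13, lateness -2
T4: 11→16, due 22, lateness -6
T1: 16→18, due 23, lateness -5
T2: 18→28, due 30, lateness -2
Maximum = -2.
SPT (increasing processing time): T1 T4 T2 T3.
T1: 0→2, due 23, lateness -21
T4: 2→7, due 22, lateness -15
T2: 7→17, due 30, lateness -13
T3: 17→28, due 13, lateness 15
Maximum = 15.
FIFO (arrival order): T1 T2 T3 T4.
T1: 0→2, due 23, lateness -21
T2: 2→12, due 30, lateness -18
T3: 12→23, due 13, lateness 10
T4: 23→28, due 22, lateness 6
Maximum = 10.
EDD -2, SPT 15, FIFO 10 → minimum -2.

-2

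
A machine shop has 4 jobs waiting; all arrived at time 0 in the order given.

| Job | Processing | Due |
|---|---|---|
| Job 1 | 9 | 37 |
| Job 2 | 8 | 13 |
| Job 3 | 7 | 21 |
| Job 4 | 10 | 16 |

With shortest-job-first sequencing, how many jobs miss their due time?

2

SPT (increasing processing time): Job 3 Job 2 Job 1 Job 4.
Job 3: 0→7, due 21, tardiness 0
Job 2: 7→15, due 13, tardiness 2
Job 1: 15→24, due 37, tardiness 0
Job 4: 24→34, due 16, tardiness 18
Late jobs: 2.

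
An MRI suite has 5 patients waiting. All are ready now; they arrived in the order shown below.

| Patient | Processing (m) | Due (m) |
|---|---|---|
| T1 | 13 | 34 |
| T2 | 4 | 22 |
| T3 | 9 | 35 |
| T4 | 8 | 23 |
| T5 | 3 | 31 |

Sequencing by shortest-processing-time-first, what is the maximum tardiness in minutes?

3

SPT (increasing processing time): T5 T2 T4 T3 T1.
T5: 0→3, due 31, tardiness 0
T2: 3→7, due 22, tardiness 0
T4: 7→15, due 23, tardiness 0
T3: 15→24, due 35, tardiness 0
T1: 24→37, due 34, tardiness 3
Maximum = 3.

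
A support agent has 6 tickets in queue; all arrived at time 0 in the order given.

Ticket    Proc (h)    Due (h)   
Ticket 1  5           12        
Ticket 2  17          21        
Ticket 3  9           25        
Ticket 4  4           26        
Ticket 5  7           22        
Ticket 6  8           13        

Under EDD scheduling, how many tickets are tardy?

4

EDD (increasing due date): Ticket 1 Ticket 6 Ticket 2 Ticket 5 Ticket 3 Ticket 4.
Ticket 1: 0→5, due 12, tardiness 0
Ticket 6: 5→13, due 13, tardiness 0
Ticket 2: 13→30, due 21, tardiness 9
Ticket 5: 30→37, due 22, tardiness 15
Ticket 3: 37→46, due 25, tardiness 21
Ticket 4: 46→50, due 26, tardiness 24
Late tickets: 4.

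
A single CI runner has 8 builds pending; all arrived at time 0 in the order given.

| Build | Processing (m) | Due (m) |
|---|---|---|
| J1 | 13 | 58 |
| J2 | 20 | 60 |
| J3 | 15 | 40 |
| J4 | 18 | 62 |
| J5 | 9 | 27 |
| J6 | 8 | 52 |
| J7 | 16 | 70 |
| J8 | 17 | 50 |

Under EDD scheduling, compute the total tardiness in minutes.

110

EDD (increasing due date): J5 J3 J8 J6 J1 J2 J4 J7.
J5: 0→9, due 27, tardiness 0
J3: 9→24, due 40, tardiness 0
J8: 24→41, due 50, tardiness 0
J6: 41→49, due 52, tardiness 0
J1: 49→62, due 58, tardiness 4
J2: 62→82, due 60, tardiness 22
J4: 82→100, due 62, tardiness 38
J7: 100→116, due 70, tardiness 46
Sum = 0+0+0+0+4+22+38+46 = 110.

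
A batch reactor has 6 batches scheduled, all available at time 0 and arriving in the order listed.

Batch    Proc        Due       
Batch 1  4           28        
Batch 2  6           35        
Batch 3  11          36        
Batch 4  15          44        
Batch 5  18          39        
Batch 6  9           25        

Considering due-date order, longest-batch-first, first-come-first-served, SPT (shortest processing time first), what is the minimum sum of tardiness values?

25

EDD (increasing due date): Batch 6 Batch 1 Batch 2 Batch 3 Batch 5 Batch 4.
Batch 6: 0→9, due 25, tardiness 0
Batch 1: 9→13, due 28, tardiness 0
Batch 2: 13→19, due 35, tardiness 0
Batch 3: 19→30, due 36, tardiness 0
Batch 5: 30→48, due 39, tardiness 9
Batch 4: 48→63, due 44, tardiness 19
Sum = 0+0+0+0+9+19 = 28.
LPT (decreasing processing time): Batch 5 Batch 4 Batch 3 Batch 6 Batch 2 Batch 1.
Batch 5: 0→18, due 39, tardiness 0
Batch 4: 18→33, due 44, tardiness 0
Batch 3: 33→44, due 36, tardiness 8
Batch 6: 44→53, due 25, tardiness 28
Batch 2: 53→59, due 35, tardiness 24
Batch 1: 59→63, due 28, tardiness 35
Sum = 0+0+8+28+24+35 = 95.
FIFO (arrival order): Batch 1 Batch 2 Batch 3 Batch 4 Batch 5 Batch 6.
Batch 1: 0→4, due 28, tardiness 0
Batch 2: 4→10, due 35, tardiness 0
Batch 3: 10→21, due 36, tardiness 0
Batch 4: 21→36, due 44, tardiness 0
Batch 5: 36→54, due 39, tardiness 15
Batch 6: 54→63, due 25, tardiness 38
Sum = 0+0+0+0+15+38 = 53.
SPT (increasing processing time): Batch 1 Batch 2 Batch 6 Batch 3 Batch 4 Batch 5.
Batch 1: 0→4, due 28, tardiness 0
Batch 2: 4→10, due 35, tardiness 0
Batch 6: 10→19, due 25, tardiness 0
Batch 3: 19→30, due 36, tardiness 0
Batch 4: 30→45, due 44, tardiness 1
Batch 5: 45→63, due 39, tardiness 24
Sum = 0+0+0+0+1+24 = 25.
EDD 28, LPT 95, FIFO 53, SPT 25 → minimum 25.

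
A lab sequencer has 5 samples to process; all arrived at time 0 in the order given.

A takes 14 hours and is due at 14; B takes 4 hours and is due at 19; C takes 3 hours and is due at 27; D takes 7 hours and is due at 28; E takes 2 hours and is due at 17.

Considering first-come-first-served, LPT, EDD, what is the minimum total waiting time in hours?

73

FIFO (arrival order): A B C D E.
A: waits 0, runs 0→14
B: waits 14, runs 14→18
C: waits 18, runs 18→21
D: waits 21, runs 21→28
E: waits 28, runs 28→30
Sum = 0+14+18+21+28 = 81.
LPT (decreasing processing time): A D B C E.
A: waits 0, runs 0→14
D: waits 14, runs 14→21
B: waits 21, runs 21→25
C: waits 25, runs 25→28
E: waits 28, runs 28→30
Sum = 0+14+21+25+28 = 88.
EDD (increasing due date): A E B C D.
A: waits 0, runs 0→14
E: waits 14, runs 14→16
B: waits 16, runs 16→20
C: waits 20, runs 20→23
D: waits 23, runs 23→30
Sum = 0+14+16+20+23 = 73.
FIFO 81, LPT 88, EDD 73 → minimum 73.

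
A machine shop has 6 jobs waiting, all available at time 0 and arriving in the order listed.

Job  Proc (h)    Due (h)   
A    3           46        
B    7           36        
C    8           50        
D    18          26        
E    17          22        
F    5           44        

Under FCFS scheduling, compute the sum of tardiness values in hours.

FIFO (arrival order): A B C D E F.
A: 0→3, due 46, tardiness 0
B: 3→10, due 36, tardiness 0
C: 10→18, due 50, tardiness 0
D: 18→36, due 26, tardiness 10
E: 36→53, due 22, tardiness 31
F: 53→58, due 44, tardiness 14
Sum = 0+0+0+10+31+14 = 55.

55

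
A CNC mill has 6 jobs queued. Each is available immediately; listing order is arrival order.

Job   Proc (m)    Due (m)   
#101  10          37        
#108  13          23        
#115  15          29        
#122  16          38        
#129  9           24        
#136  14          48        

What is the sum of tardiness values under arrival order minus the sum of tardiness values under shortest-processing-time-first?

13

FIFO (arrival order): #101 #108 #115 #122 #129 #136.
#101: 0→10, due 37, tardiness 0
#108: 10→23, due 23, tardiness 0
#115: 23→38, due 29, tardiness 9
#122: 38→54, due 38, tardiness 16
#129: 54→63, due 24, tardiness 39
#136: 63→77, due 48, tardiness 29
Sum = 0+0+9+16+39+29 = 93.
SPT (increasing processing time): #129 #101 #108 #136 #115 #122.
#129: 0→9, due 24, tardiness 0
#101: 9→19, due 37, tardiness 0
#108: 19→32, due 23, tardiness 9
#136: 32→46, due 48, tardiness 0
#115: 46→61, due 29, tardiness 32
#122: 61→77, due 38, tardiness 39
Sum = 0+0+9+0+32+39 = 80.
Difference = 93 − 80 = 13.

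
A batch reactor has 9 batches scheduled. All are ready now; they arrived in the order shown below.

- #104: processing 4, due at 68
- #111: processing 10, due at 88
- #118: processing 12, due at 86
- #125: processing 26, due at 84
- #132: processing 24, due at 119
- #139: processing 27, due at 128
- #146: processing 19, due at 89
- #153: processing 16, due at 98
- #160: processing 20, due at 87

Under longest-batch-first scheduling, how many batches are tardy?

LPT (decreasing processing time): #139 #125 #132 #160 #146 #153 #118 #111 #104.
#139: 0→27, due 128, tardiness 0
#125: 27→53, due 84, tardiness 0
#132: 53→77, due 119, tardiness 0
#160: 77→97, due 87, tardiness 10
#146: 97→116, due 89, tardiness 27
#153: 116→132, due 98, tardiness 34
#118: 132→144, due 86, tardiness 58
#111: 144→154, due 88, tardiness 66
#104: 154→158, due 68, tardiness 90
Late batches: 6.

6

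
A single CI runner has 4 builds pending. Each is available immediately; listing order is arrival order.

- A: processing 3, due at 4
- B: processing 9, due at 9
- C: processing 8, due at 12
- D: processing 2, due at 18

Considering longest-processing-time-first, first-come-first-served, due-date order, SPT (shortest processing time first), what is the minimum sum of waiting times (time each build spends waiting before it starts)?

20

LPT (decreasing processing time): B C A D.
B: waits 0, runs 0→9
C: waits 9, runs 9→17
A: waits 17, runs 17→20
D: waits 20, runs 20→22
Sum = 0+9+17+20 = 46.
FIFO (arrival order): A B C D.
A: waits 0, runs 0→3
B: waits 3, runs 3→12
C: waits 12, runs 12→20
D: waits 20, runs 20→22
Sum = 0+3+12+20 = 35.
EDD (increasing due date): A B C D.
A: waits 0, runs 0→3
B: waits 3, runs 3→12
C: waits 12, runs 12→20
D: waits 20, runs 20→22
Sum = 0+3+12+20 = 35.
SPT (increasing processing time): D A C B.
D: waits 0, runs 0→2
A: waits 2, runs 2→5
C: waits 5, runs 5→13
B: waits 13, runs 13→22
Sum = 0+2+5+13 = 20.
LPT 46, FIFO 35, EDD 35, SPT 20 → minimum 20.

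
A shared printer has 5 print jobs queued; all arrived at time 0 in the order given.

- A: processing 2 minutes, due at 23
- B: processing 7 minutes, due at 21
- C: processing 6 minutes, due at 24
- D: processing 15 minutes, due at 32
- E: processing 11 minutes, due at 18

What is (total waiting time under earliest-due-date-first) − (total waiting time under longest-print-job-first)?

EDD (increasing due date): E B A C D.
E: waits 0, runs 0→11
B: waits 11, runs 11→18
A: waits 18, runs 18→20
C: waits 20, runs 20→26
D: waits 26, runs 26→41
Sum = 0+11+18+20+26 = 75.
LPT (decreasing processing time): D E B C A.
D: waits 0, runs 0→15
E: waits 15, runs 15→26
B: waits 26, runs 26→33
C: waits 33, runs 33→39
A: waits 39, runs 39→41
Sum = 0+15+26+33+39 = 113.
Difference = 75 − 113 = -38.

-38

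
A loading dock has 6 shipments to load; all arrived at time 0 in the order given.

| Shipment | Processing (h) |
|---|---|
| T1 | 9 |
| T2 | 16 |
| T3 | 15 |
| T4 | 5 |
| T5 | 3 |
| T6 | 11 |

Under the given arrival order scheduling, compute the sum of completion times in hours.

FIFO (arrival order): T1 T2 T3 T4 T5 T6.
T1: 0→9
T2: 9→25
T3: 25→40
T4: 40→45
T5: 45→48
T6: 48→59
Sum = 9+25+40+45+48+59 = 226.

226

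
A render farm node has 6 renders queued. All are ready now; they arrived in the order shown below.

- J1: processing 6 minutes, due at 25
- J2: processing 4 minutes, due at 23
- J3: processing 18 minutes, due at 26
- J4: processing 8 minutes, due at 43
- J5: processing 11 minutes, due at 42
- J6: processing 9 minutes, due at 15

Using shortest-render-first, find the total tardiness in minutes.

SPT (increasing processing time): J2 J1 J4 J6 J5 J3.
J2: 0→4, due 23, tardiness 0
J1: 4→10, due 25, tardiness 0
J4: 10→18, due 43, tardiness 0
J6: 18→27, due 15, tardiness 12
J5: 27→38, due 42, tardiness 0
J3: 38→56, due 26, tardiness 30
Sum = 0+0+0+12+0+30 = 42.

42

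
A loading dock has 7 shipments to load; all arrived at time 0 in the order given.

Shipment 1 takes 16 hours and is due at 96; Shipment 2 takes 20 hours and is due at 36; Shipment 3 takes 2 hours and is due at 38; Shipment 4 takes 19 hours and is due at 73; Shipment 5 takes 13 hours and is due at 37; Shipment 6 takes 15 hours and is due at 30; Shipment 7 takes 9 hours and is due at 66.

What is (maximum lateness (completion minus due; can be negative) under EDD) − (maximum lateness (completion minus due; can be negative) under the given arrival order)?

EDD (increasing due date): Shipment 6 Shipment 2 Shipment 5 Shipment 3 Shipment 7 Shipment 4 Shipment 1.
Shipment 6: 0→15, due 30, lateness -15
Shipment 2: 15→35, due 36, lateness -1
Shipment 5: 35→48, due 37, lateness 11
Shipment 3: 48→50, due 38, lateness 12
Shipment 7: 50→59, due 66, lateness -7
Shipment 4: 59→78, due 73, lateness 5
Shipment 1: 78→94, due 96, lateness -2
Maximum = 12.
FIFO (arrival order): Shipment 1 Shipment 2 Shipment 3 Shipment 4 Shipment 5 Shipment 6 Shipment 7.
Shipment 1: 0→16, due 96, lateness -80
Shipment 2: 16→36, due 36, lateness 0
Shipment 3: 36→38, due 38, lateness 0
Shipment 4: 38→57, due 73, lateness -16
Shipment 5: 57→70, due 37, lateness 33
Shipment 6: 70→85, due 30, lateness 55
Shipment 7: 85→94, due 66, lateness 28
Maximum = 55.
Difference = 12 − 55 = -43.

-43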